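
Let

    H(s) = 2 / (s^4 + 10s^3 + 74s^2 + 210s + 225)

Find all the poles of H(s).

The poles are the roots of the denominator s^4 + 10s^3 + 74s^2 + 210s + 225 = 0.
No real roots exist; factor into two real quadratics: (s^2 + 6s + 45)(s^2 + 4s + 5) = 0.
Each quadratic gives a conjugate pair via the quadratic formula.

s = -3 ± 6j, -2 ± j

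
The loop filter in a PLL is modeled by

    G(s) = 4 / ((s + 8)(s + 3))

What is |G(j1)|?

Substitute s = j1: numerator = 4, denominator = 23 + j11.
|G(j1)| = |4| / |23 + j11| = 4 / 25.495 ≈ 0.1569.

|G(j1)| ≈ 0.1569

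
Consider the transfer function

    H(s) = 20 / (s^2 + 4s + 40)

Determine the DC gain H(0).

At s = 0 each factor (s + a) contributes a and each (s^2 + bs + c) contributes c.
H(0) = 20·1 / ((40)) = 20/40 = 1/2.

H(0) = 1/2 ≈ 0.5000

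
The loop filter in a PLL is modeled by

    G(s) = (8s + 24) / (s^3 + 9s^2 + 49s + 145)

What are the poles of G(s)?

The poles are the roots of the denominator s^3 + 9s^2 + 49s + 145 = 0.
Trying s = -5: the polynomial evaluates to 0, so (s + 5) is a factor.
Dividing out leaves s^2 + 4s + 29 = 0.
The quadratic formula then gives s = -2 ± 5j.

s = -2 + 5j, -2 - 5j, -5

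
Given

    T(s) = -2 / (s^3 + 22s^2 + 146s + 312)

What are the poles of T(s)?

The poles are the roots of the denominator s^3 + 22s^2 + 146s + 312 = 0.
Trying s = -12: the polynomial evaluates to 0, so (s + 12) is a factor.
Dividing out leaves s^2 + 10s + 26 = 0.
The quadratic formula then gives s = -5 ± 1j.

s = -5 + j, -5 - j, -12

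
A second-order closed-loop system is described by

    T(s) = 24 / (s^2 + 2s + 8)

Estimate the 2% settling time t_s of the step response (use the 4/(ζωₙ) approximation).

t_s ≈ 4 s

Comparing s^2 + 2s + 8 to s^2 + 2ζωₙs + ωₙ²: ωₙ = √8 ≈ 2.828 rad/s and ζ = 2/(2·√8) ≈ 0.3536.
ζωₙ = 2/2 = 1, so t_s ≈ 4/(ζωₙ) = 4/1 = 4 s.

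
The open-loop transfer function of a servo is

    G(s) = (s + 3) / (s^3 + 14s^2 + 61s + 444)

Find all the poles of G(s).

The poles are the roots of the denominator s^3 + 14s^2 + 61s + 444 = 0.
Trying s = -12: the polynomial evaluates to 0, so (s + 12) is a factor.
Dividing out leaves s^2 + 2s + 37 = 0.
The quadratic formula then gives s = -1 ± 6j.

s = -1 ± 6j, -12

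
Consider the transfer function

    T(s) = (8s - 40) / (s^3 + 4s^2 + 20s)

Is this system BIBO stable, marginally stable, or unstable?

The denominator s^3 + 4s^2 + 20s factors as s(s^2 + 4s + 20), giving poles at s = 0, -2 ± 4j.
Since the simple pole(s) at s = 0 lie on the jω-axis with none in the right half-plane, the system is marginally stable.

marginally stable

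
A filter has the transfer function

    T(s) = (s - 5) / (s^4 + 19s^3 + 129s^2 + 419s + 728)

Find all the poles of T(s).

s = -2 ± 3j, -7, -8

The poles are the roots of the denominator s^4 + 19s^3 + 129s^2 + 419s + 728 = 0.
Trying s = -7: the polynomial evaluates to 0, so (s + 7) is a factor.
Dividing out leaves s^3 + 12s^2 + 45s + 104 = 0.
This factors further as (s^2 + 4s + 13)(s + 8) = 0.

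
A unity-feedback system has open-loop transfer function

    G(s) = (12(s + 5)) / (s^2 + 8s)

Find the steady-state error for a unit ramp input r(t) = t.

e_ss = 0.1333

G(s) has one pole at the origin.
This is a Type 1 system. Kv = lim_{s→0} s·G(s) = 60/8 = 15/2.
e_ss = 1/Kv = 1/(15/2) = 2/15 ≈ 0.1333.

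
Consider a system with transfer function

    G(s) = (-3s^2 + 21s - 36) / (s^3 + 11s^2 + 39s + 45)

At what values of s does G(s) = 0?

Set the numerator to zero: -3s^2 + 21s - 36 = 0, i.e. -3·(s^2 - 7s + 12) = 0.
Factoring: (s - 3)(s - 4) = 0.

s = 3, 4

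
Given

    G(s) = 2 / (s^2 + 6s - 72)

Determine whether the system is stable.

The denominator s^2 + 6s - 72 factors as (s + 12)(s - 6), giving poles at s = -12, 6.
Since the pole(s) at s = 6 lie in the right half-plane, the system is unstable.

unstable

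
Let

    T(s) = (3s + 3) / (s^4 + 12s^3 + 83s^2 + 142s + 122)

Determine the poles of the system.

s = -5 + 6j, -5 - 6j, -1 + j, -1 - j

The poles are the roots of the denominator s^4 + 12s^3 + 83s^2 + 142s + 122 = 0.
No real roots exist; factor into two real quadratics: (s^2 + 10s + 61)(s^2 + 2s + 2) = 0.
Each quadratic gives a conjugate pair via the quadratic formula.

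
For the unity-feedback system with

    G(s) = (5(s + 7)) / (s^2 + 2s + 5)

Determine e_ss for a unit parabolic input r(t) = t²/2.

e_ss = ∞

G(s) has no poles at the origin.
This is a Type 0 system; Ka = lim_{s→0} s^2·G(s) = 0, so the steady-state error for a parabola input is infinite.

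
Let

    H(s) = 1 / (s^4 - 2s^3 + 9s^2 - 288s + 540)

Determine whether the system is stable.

The denominator s^4 - 2s^3 + 9s^2 - 288s + 540 factors as (s - 2)(s^2 + 6s + 45)(s - 6), giving poles at s = 2, -3 ± 6j, 6.
Since the pole(s) at s = 2, 6 lie in the right half-plane, the system is unstable.

unstable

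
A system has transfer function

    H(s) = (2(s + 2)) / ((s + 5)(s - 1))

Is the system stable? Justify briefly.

unstable

The poles can be read from the denominator factors: s = -5, 1.
Since the pole(s) at s = 1 lie in the right half-plane, the system is unstable.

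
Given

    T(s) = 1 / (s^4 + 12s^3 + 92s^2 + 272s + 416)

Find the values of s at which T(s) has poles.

s = -2 + 2j, -2 - 2j, -4 + 6j, -4 - 6j

The poles are the roots of the denominator s^4 + 12s^3 + 92s^2 + 272s + 416 = 0.
No real roots exist; factor into two real quadratics: (s^2 + 4s + 8)(s^2 + 8s + 52) = 0.
Each quadratic gives a conjugate pair via the quadratic formula.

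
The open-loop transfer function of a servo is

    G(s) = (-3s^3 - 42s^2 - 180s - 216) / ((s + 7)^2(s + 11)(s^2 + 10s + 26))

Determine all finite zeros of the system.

Set the numerator to zero: -3s^3 - 42s^2 - 180s - 216 = 0, i.e. -3·(s^3 + 14s^2 + 60s + 72) = 0.
Factoring: (s + 6)^2(s + 2) = 0.

s = -6, -6, -2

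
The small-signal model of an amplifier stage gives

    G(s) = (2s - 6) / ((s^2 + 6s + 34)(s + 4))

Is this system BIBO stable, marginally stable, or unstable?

stable

The poles can be read from the denominator factors: s = -3 + 5j, -3 - 5j, -4.
Since all poles lie strictly in the left half-plane, the system is stable.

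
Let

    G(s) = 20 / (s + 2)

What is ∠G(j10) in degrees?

∠G(j10) ≈ -78.69°

At s = j10: numerator = 20, denominator = 2 + j10.
∠G = ∠num − ∠den = 0° − (78.690°) = -78.69°.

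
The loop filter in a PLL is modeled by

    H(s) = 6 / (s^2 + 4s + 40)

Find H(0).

H(0) = 3/20 ≈ 0.1500

Set s = 0: H(0) = (6) / (40) = 3/20.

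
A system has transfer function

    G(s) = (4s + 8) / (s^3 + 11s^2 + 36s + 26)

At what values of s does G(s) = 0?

Set the numerator to zero: 4s + 8 = 0, i.e. 4·(s + 2) = 0.
So s = -2.

s = -2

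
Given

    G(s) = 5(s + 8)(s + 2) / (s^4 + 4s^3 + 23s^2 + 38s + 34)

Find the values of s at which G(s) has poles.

The poles are the roots of the denominator s^4 + 4s^3 + 23s^2 + 38s + 34 = 0.
No real roots exist; factor into two real quadratics: (s^2 + 2s + 17)(s^2 + 2s + 2) = 0.
Each quadratic gives a conjugate pair via the quadratic formula.

s = -1 ± 4j, -1 ± j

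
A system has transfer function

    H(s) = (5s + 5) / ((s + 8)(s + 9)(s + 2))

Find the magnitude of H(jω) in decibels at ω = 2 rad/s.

|H(j2)|_dB ≈ -25.7 dB

Substitute s = j2: numerator = 5 + j10, denominator = 68 + j204.
|H(j2)| = |5 + j10| / |68 + j204| = 11.180 / 215.03 ≈ 0.05199.
In decibels: 20·log₁₀(0.05199) ≈ -25.7 dB.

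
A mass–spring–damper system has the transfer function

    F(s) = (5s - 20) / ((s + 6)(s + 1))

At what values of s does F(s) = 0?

s = 4

Set the numerator to zero: 5s - 20 = 0, i.e. 5·(s - 4) = 0.
So s = 4.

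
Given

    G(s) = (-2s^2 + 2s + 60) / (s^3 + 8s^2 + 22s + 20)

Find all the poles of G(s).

s = -3 ± j, -2

The poles are the roots of the denominator s^3 + 8s^2 + 22s + 20 = 0.
Trying s = -2: the polynomial evaluates to 0, so (s + 2) is a factor.
Dividing out leaves s^2 + 6s + 10 = 0.
The quadratic formula then gives s = -3 ± 1j.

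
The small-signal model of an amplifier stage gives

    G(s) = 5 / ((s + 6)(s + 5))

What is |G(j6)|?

|G(j6)| ≈ 0.07545

Substitute s = j6: numerator = 5, denominator = -6 + j66.
|G(j6)| = |5| / |-6 + j66| = 5 / 66.272 ≈ 0.07545.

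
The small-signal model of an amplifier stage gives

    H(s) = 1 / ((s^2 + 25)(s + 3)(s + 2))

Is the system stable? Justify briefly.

The poles can be read from the denominator factors: s = 5j, -5j, -3, -2.
Since the simple pole(s) at s = 5j, -5j lie on the jω-axis with none in the right half-plane, the system is marginally stable.

marginally stable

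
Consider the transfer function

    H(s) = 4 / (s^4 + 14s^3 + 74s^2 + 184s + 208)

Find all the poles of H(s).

The poles are the roots of the denominator s^4 + 14s^3 + 74s^2 + 184s + 208 = 0.
No real roots exist; factor into two real quadratics: (s^2 + 4s + 8)(s^2 + 10s + 26) = 0.
Each quadratic gives a conjugate pair via the quadratic formula.

s = -2 ± 2j, -5 ± j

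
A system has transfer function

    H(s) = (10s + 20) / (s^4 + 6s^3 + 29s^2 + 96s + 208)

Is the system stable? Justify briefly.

The denominator s^4 + 6s^3 + 29s^2 + 96s + 208 factors as (s^2 + 16)(s^2 + 6s + 13), giving poles at s = 4j, -4j, -3 + 2j, -3 - 2j.
Since the simple pole(s) at s = ±4j lie on the jω-axis with none in the right half-plane, the system is marginally stable.

marginally stable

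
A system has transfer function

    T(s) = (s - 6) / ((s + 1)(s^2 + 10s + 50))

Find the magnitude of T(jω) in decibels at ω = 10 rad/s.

|T(j10)|_dB ≈ -39.7 dB

Substitute s = j10: numerator = -6 + j10, denominator = -1050 - j400.
|T(j10)| = |-6 + j10| / |-1050 - j400| = 11.662 / 1123.6 ≈ 0.01038.
In decibels: 20·log₁₀(0.01038) ≈ -39.7 dB.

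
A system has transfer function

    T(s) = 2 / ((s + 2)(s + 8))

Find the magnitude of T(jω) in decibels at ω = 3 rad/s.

Substitute s = j3: numerator = 2, denominator = 7 + j30.
|T(j3)| = |2| / |7 + j30| = 2 / 30.806 ≈ 0.06492.
In decibels: 20·log₁₀(0.06492) ≈ -23.8 dB.

|T(j3)|_dB ≈ -23.8 dB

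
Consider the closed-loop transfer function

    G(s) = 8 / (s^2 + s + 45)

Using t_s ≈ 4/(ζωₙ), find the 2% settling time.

t_s ≈ 8 s

Comparing s^2 + s + 45 to s^2 + 2ζωₙs + ωₙ²: ωₙ = √45 ≈ 6.708 rad/s and ζ = 1/(2·√45) ≈ 0.07454.
ζωₙ = 1/2 = 0.5, so t_s ≈ 4/(ζωₙ) = 4/0.5 = 8 s.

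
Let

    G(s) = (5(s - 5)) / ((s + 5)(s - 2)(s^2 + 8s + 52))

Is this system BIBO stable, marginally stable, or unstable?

unstable

The poles can be read from the denominator factors: s = -5, 2, -4 ± 6j.
Since the pole(s) at s = 2 lie in the right half-plane, the system is unstable.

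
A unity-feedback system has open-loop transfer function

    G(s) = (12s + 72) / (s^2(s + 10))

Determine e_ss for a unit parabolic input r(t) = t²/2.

e_ss = 0.1389

G(s) has 2 poles at the origin.
This is a Type 2 system. Ka = lim_{s→0} s^2·G(s) = 72/10 = 36/5.
e_ss = 1/Ka = 1/(36/5) = 5/36 ≈ 0.1389.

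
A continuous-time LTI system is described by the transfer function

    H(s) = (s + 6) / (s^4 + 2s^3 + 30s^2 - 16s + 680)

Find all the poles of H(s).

The poles are the roots of the denominator s^4 + 2s^3 + 30s^2 - 16s + 680 = 0.
No real roots exist; factor into two real quadratics: (s^2 - 4s + 20)(s^2 + 6s + 34) = 0.
Each quadratic gives a conjugate pair via the quadratic formula.

s = 2 ± 4j, -3 ± 5j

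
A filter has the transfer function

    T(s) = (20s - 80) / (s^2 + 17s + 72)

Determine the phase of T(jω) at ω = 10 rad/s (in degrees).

At s = j10: numerator = -80 + j200, denominator = -28 + j170.
∠T = ∠num − ∠den = 111.80° − (99.353°) = 12.45°.

∠T(j10) ≈ 12.45°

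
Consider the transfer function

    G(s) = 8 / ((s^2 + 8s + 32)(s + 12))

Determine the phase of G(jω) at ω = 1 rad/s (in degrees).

At s = j1: numerator = 8, denominator = 364 + j127.
∠G = ∠num − ∠den = 0° − (19.234°) = -19.23°.

∠G(j1) ≈ -19.23°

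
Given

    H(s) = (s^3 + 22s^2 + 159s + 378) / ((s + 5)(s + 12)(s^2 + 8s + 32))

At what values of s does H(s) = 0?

Set the numerator to zero: s^3 + 22s^2 + 159s + 378 = 0.
Factoring: (s + 6)(s + 9)(s + 7) = 0.

s = -6, -9, -7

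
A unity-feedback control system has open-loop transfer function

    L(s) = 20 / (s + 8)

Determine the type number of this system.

Type 0

The denominator has no factor of s at the origin — no free integrator — so this is a Type 0 system.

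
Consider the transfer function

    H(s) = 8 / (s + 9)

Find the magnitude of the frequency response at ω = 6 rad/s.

Substitute s = j6: numerator = 8, denominator = 9 + j6.
|H(j6)| = |8| / |9 + j6| = 8 / 10.817 ≈ 0.7396.

|H(j6)| ≈ 0.7396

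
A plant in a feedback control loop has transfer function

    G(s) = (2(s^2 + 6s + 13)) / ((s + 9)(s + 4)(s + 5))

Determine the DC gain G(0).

At s = 0 each factor (s + a) contributes a and each (s^2 + bs + c) contributes c.
G(0) = 2·(13) / ((9) · (4) · (5)) = 26/180 = 13/90.

G(0) = 13/90 ≈ 0.1444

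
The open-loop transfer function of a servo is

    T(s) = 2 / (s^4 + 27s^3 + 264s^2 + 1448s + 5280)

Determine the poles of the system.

The poles are the roots of the denominator s^4 + 27s^3 + 264s^2 + 1448s + 5280 = 0.
Trying s = -12: the polynomial evaluates to 0, so (s + 12) is a factor.
Dividing out leaves s^3 + 15s^2 + 84s + 440 = 0.
This factors further as (s^2 + 4s + 40)(s + 11) = 0.

s = -2 + 6j, -2 - 6j, -12, -11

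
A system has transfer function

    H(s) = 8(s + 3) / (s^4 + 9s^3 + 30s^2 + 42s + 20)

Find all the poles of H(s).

The poles are the roots of the denominator s^4 + 9s^3 + 30s^2 + 42s + 20 = 0.
Trying s = -2: the polynomial evaluates to 0, so (s + 2) is a factor.
Dividing out leaves s^3 + 7s^2 + 16s + 10 = 0.
This factors further as (s^2 + 6s + 10)(s + 1) = 0.

s = -3 ± j, -2, -1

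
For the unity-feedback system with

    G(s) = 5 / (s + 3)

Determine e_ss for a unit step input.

G(s) has no poles at the origin.
This is a Type 0 system. Kp = lim_{s→0} G(s) = 5/3.
e_ss = 1/(1 + Kp) = 1/(1 + 5/3) = 3/8 ≈ 0.3750.

e_ss = 0.3750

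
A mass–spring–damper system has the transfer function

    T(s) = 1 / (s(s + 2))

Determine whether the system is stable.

marginally stable

The poles can be read from the denominator factors: s = 0, -2.
Since the simple pole(s) at s = 0 lie on the jω-axis with none in the right half-plane, the system is marginally stable.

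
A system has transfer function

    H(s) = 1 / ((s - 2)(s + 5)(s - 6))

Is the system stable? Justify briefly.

The poles can be read from the denominator factors: s = 2, -5, 6.
Since the pole(s) at s = 2, 6 lie in the right half-plane, the system is unstable.

unstable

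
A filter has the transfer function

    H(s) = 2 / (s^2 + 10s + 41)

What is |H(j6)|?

Substitute s = j6: numerator = 2, denominator = 5 + j60.
|H(j6)| = |2| / |5 + j60| = 2 / 60.208 ≈ 0.03322.

|H(j6)| ≈ 0.03322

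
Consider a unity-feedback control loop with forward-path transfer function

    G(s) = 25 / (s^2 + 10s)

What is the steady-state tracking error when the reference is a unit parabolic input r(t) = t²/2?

e_ss = ∞

G(s) has one pole at the origin.
This is a Type 1 system; Ka = lim_{s→0} s^2·G(s) = 0, so the steady-state error for a parabola input is infinite.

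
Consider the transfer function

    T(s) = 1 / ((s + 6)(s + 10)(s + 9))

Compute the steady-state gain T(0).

T(0) = 1/540 ≈ 0.001852

Set s = 0: T(0) = (1) / (540) = 1/540.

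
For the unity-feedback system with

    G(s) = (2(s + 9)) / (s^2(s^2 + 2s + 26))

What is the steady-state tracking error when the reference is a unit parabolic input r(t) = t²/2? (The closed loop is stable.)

e_ss = 1.444

G(s) has 2 poles at the origin.
This is a Type 2 system. Ka = lim_{s→0} s^2·G(s) = 18/26 = 9/13.
e_ss = 1/Ka = 1/(9/13) = 13/9 ≈ 1.444.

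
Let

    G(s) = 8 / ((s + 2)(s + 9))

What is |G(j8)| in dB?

Substitute s = j8: numerator = 8, denominator = -46 + j88.
|G(j8)| = |8| / |-46 + j88| = 8 / 99.298 ≈ 0.08057.
In decibels: 20·log₁₀(0.08057) ≈ -21.9 dB.

|G(j8)|_dB ≈ -21.9 dB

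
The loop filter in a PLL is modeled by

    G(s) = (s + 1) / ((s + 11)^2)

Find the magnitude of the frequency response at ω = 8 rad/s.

Substitute s = j8: numerator = 1 + j8, denominator = 57 + j176.
|G(j8)| = |1 + j8| / |57 + j176| = 8.0623 / 185 ≈ 0.04358.

|G(j8)| ≈ 0.04358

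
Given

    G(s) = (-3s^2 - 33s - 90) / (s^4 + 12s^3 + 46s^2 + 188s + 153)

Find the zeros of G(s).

s = -6, -5

Set the numerator to zero: -3s^2 - 33s - 90 = 0, i.e. -3·(s^2 + 11s + 30) = 0.
Factoring: (s + 6)(s + 5) = 0.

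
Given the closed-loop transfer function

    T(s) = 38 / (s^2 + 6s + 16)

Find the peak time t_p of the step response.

Comparing s^2 + 6s + 16 to s^2 + 2ζωₙs + ωₙ²: ωₙ = 4 rad/s and ζ = 6/(2·4) = 0.75.
ζωₙ = 6/2 = 3, so ω_d = ωₙ√(1−ζ²) = √(ωₙ² − (ζωₙ)²) = √(16 − 3²) = √7 ≈ 2.646 rad/s.
t_p = π/ω_d = π/2.646 ≈ 1.187 s.

t_p ≈ 1.187 s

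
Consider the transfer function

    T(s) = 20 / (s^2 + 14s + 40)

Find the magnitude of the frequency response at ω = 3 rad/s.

|T(j3)| ≈ 0.3831

Substitute s = j3: numerator = 20, denominator = 31 + j42.
|T(j3)| = |20| / |31 + j42| = 20 / 52.202 ≈ 0.3831.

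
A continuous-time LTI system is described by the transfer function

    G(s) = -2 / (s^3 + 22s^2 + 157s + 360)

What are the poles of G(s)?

s = -9, -5, -8

The poles are the roots of the denominator s^3 + 22s^2 + 157s + 360 = 0.
Trying s = -9: the polynomial evaluates to 0, so (s + 9) is a factor.
Dividing out leaves s^2 + 13s + 40 = 0.
Factoring the quadratic: (s + 5)(s + 8) = 0.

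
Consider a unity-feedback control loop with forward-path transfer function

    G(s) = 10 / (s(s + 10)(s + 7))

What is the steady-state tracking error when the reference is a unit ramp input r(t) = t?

G(s) has one pole at the origin.
This is a Type 1 system. Kv = lim_{s→0} s·G(s) = 10/70 = 1/7.
e_ss = 1/Kv = 1/(1/7) = 7.

e_ss = 7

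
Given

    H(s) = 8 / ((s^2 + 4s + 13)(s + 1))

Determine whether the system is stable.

The poles can be read from the denominator factors: s = -2 + 3j, -2 - 3j, -1.
Since all poles lie strictly in the left half-plane, the system is stable.

stable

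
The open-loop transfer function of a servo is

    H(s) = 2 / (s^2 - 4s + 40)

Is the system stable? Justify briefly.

The denominator s^2 - 4s + 40 factors as (s^2 - 4s + 40), giving poles at s = 2 + 6j, 2 - 6j.
Since the pole(s) at s = 2 ± 6j lie in the right half-plane, the system is unstable.

unstable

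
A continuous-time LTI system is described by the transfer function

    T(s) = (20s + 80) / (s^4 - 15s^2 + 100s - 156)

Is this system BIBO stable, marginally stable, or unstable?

The denominator s^4 - 15s^2 + 100s - 156 factors as (s - 2)(s + 6)(s^2 - 4s + 13), giving poles at s = 2, -6, 2 + 3j, 2 - 3j.
Since the pole(s) at s = 2, 2 + 3j, 2 - 3j lie in the right half-plane, the system is unstable.

unstable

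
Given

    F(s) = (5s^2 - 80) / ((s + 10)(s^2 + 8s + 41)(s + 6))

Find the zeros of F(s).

s = 4, -4

Set the numerator to zero: 5s^2 - 80 = 0, i.e. 5·(s^2 - 16) = 0.
Factoring: (s - 4)(s + 4) = 0.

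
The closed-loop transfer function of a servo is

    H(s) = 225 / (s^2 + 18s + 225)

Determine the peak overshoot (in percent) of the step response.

Comparing s^2 + 18s + 225 to s^2 + 2ζωₙs + ωₙ²: ωₙ = 15 rad/s and ζ = 18/(2·15) = 0.6.
%OS = 100·exp(−πζ/√(1−ζ²)) = 100·exp(−π·0.6/√(1−0.6²)) ≈ 9.48%.

%OS ≈ 9.48%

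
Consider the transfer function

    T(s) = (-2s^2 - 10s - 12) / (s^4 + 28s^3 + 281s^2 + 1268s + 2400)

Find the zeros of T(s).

s = -3, -2

Set the numerator to zero: -2s^2 - 10s - 12 = 0, i.e. -2·(s^2 + 5s + 6) = 0.
Factoring: (s + 3)(s + 2) = 0.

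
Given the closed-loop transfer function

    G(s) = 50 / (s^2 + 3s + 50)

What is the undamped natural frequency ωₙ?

ωₙ ≈ 7.071 rad/s

Compare the denominator to the standard form s^2 + 2ζωₙs + ωₙ².
ωₙ² = 50, so ωₙ = √50 ≈ 7.071 rad/s.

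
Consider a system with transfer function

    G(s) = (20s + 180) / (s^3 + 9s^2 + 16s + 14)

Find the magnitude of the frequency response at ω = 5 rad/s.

Substitute s = j5: numerator = 180 + j100, denominator = -211 - j45.
|G(j5)| = |180 + j100| / |-211 - j45| = 205.91 / 215.75 ≈ 0.9544.

|G(j5)| ≈ 0.9544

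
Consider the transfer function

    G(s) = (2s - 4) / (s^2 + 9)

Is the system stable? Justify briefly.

marginally stable

The denominator s^2 + 9 factors as (s^2 + 9), giving poles at s = ±3j.
Since the simple pole(s) at s = ±3j lie on the jω-axis with none in the right half-plane, the system is marginally stable.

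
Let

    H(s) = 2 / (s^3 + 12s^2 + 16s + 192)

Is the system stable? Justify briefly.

marginally stable

The denominator s^3 + 12s^2 + 16s + 192 factors as (s^2 + 16)(s + 12), giving poles at s = 4j, -4j, -12.
Since the simple pole(s) at s = ±4j lie on the jω-axis with none in the right half-plane, the system is marginally stable.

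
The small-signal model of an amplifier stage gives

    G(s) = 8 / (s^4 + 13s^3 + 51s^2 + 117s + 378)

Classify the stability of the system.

The denominator s^4 + 13s^3 + 51s^2 + 117s + 378 factors as (s^2 + 9)(s + 6)(s + 7), giving poles at s = ±3j, -6, -7.
Since the simple pole(s) at s = ±3j lie on the jω-axis with none in the right half-plane, the system is marginally stable.

marginally stable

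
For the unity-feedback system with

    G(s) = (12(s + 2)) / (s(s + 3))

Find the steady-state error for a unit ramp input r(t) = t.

e_ss = 0.1250

G(s) has one pole at the origin.
This is a Type 1 system. Kv = lim_{s→0} s·G(s) = 24/3 = 8.
e_ss = 1/Kv = 1/(8) = 1/8 ≈ 0.1250.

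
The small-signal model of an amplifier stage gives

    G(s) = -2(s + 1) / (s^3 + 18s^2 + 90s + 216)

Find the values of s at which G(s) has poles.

s = -3 + 3j, -3 - 3j, -12

The poles are the roots of the denominator s^3 + 18s^2 + 90s + 216 = 0.
Trying s = -12: the polynomial evaluates to 0, so (s + 12) is a factor.
Dividing out leaves s^2 + 6s + 18 = 0.
The quadratic formula then gives s = -3 ± 3j.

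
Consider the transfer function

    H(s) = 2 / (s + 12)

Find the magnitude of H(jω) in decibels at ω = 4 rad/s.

|H(j4)|_dB ≈ -16.0 dB

Substitute s = j4: numerator = 2, denominator = 12 + j4.
|H(j4)| = |2| / |12 + j4| = 2 / 12.649 ≈ 0.1581.
In decibels: 20·log₁₀(0.1581) ≈ -16.0 dB.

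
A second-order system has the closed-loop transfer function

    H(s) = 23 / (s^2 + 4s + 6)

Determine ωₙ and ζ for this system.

ωₙ ≈ 2.449 rad/s, ζ ≈ 0.8165

Compare the denominator to the standard form s^2 + 2ζωₙs + ωₙ².
ωₙ² = 6, so ωₙ = √6 ≈ 2.449 rad/s.
2ζωₙ = 4, so ζ = 4/(2·√6) ≈ 0.8165.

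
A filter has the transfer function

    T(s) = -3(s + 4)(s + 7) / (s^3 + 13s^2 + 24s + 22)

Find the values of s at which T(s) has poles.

s = -1 + j, -1 - j, -11

The poles are the roots of the denominator s^3 + 13s^2 + 24s + 22 = 0.
Trying s = -11: the polynomial evaluates to 0, so (s + 11) is a factor.
Dividing out leaves s^2 + 2s + 2 = 0.
The quadratic formula then gives s = -1 ± 1j.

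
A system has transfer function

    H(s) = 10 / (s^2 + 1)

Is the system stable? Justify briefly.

marginally stable

The denominator s^2 + 1 factors as (s^2 + 1), giving poles at s = ±j.
Since the simple pole(s) at s = j, -j lie on the jω-axis with none in the right half-plane, the system is marginally stable.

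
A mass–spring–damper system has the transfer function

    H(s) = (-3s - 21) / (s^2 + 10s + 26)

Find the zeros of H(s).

Set the numerator to zero: -3s - 21 = 0, i.e. -3·(s + 7) = 0.
So s = -7.

s = -7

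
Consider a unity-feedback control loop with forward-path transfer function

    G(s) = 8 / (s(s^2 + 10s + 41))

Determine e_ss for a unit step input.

e_ss = 0

G(s) has one pole at the origin.
This is a Type 1 system; for a step input the steady-state error is zero.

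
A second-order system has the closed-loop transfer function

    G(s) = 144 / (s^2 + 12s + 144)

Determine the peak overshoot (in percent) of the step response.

%OS ≈ 16.3%

Comparing s^2 + 12s + 144 to s^2 + 2ζωₙs + ωₙ²: ωₙ = 12 rad/s and ζ = 12/(2·12) = 0.5.
%OS = 100·exp(−πζ/√(1−ζ²)) = 100·exp(−π·0.5/√(1−0.5²)) ≈ 16.3%.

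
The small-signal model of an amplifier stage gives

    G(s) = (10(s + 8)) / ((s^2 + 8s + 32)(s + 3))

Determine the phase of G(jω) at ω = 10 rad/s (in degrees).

At s = j10: numerator = 80 + j100, denominator = -1004 - j440.
∠G = ∠num − ∠den = 51.340° − (-156.33°) = 207.7°, which wraps to -152.3°.

∠G(j10) ≈ -152.3°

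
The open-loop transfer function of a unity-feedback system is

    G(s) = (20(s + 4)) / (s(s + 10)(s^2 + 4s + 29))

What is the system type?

Type 1

The denominator has 1 factor of s at the origin (free integrator), so this is a Type 1 system.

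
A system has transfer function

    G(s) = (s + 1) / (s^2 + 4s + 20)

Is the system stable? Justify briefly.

stable

The poles can be read from the denominator factors: s = -2 + 4j, -2 - 4j.
Since all poles lie strictly in the left half-plane, the system is stable.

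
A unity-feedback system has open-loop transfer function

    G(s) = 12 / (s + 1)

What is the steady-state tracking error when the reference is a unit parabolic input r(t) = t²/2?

e_ss = ∞

G(s) has no poles at the origin.
This is a Type 0 system; Ka = lim_{s→0} s^2·G(s) = 0, so the steady-state error for a parabola input is infinite.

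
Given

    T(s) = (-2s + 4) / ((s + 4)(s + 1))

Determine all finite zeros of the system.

s = 2

Set the numerator to zero: -2s + 4 = 0, i.e. -2·(s - 2) = 0.
So s = 2.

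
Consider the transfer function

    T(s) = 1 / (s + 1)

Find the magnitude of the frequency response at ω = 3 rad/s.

|T(j3)| ≈ 0.3162

Substitute s = j3: numerator = 1, denominator = 1 + j3.
|T(j3)| = |1| / |1 + j3| = 1 / 3.1623 ≈ 0.3162.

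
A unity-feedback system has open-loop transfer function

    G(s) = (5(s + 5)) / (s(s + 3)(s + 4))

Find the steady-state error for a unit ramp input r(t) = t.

G(s) has one pole at the origin.
This is a Type 1 system. Kv = lim_{s→0} s·G(s) = 25/12.
e_ss = 1/Kv = 1/(25/12) = 12/25 ≈ 0.4800.

e_ss = 0.4800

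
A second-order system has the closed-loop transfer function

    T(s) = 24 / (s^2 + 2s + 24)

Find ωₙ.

ωₙ ≈ 4.899 rad/s

Compare the denominator to the standard form s^2 + 2ζωₙs + ωₙ².
ωₙ² = 24, so ωₙ = √24 ≈ 4.899 rad/s.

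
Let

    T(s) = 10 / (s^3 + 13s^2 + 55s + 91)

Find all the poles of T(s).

The poles are the roots of the denominator s^3 + 13s^2 + 55s + 91 = 0.
Trying s = -7: the polynomial evaluates to 0, so (s + 7) is a factor.
Dividing out leaves s^2 + 6s + 13 = 0.
The quadratic formula then gives s = -3 ± 2j.

s = -7, -3 + 2j, -3 - 2j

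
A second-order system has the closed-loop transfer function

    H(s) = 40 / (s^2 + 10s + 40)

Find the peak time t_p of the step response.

t_p ≈ 0.8112 s

Comparing s^2 + 10s + 40 to s^2 + 2ζωₙs + ωₙ²: ωₙ = √40 ≈ 6.325 rad/s and ζ = 10/(2·√40) ≈ 0.7906.
ζωₙ = 10/2 = 5, so ω_d = ωₙ√(1−ζ²) = √(ωₙ² − (ζωₙ)²) = √(40 − 5²) = √15 ≈ 3.873 rad/s.
t_p = π/ω_d = π/3.873 ≈ 0.8112 s.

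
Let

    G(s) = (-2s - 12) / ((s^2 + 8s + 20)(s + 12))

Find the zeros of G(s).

Set the numerator to zero: -2s - 12 = 0, i.e. -2·(s + 6) = 0.
So s = -6.

s = -6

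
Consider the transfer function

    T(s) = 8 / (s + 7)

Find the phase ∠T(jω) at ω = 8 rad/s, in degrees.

∠T(j8) ≈ -48.81°

At s = j8: numerator = 8, denominator = 7 + j8.
∠T = ∠num − ∠den = 0° − (48.814°) = -48.81°.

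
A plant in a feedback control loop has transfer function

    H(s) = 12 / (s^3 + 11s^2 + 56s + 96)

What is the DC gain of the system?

H(0) = 1/8 ≈ 0.1250

Set s = 0: H(0) = (12) / (96) = 1/8.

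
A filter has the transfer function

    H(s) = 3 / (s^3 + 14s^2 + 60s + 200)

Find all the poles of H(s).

The poles are the roots of the denominator s^3 + 14s^2 + 60s + 200 = 0.
Trying s = -10: the polynomial evaluates to 0, so (s + 10) is a factor.
Dividing out leaves s^2 + 4s + 20 = 0.
The quadratic formula then gives s = -2 ± 4j.

s = -2 + 4j, -2 - 4j, -10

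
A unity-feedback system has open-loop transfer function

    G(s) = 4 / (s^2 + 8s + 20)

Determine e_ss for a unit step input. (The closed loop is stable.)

e_ss = 0.8333

G(s) has no poles at the origin.
This is a Type 0 system. Kp = lim_{s→0} G(s) = 4/20 = 1/5.
e_ss = 1/(1 + Kp) = 1/(1 + 1/5) = 5/6 ≈ 0.8333.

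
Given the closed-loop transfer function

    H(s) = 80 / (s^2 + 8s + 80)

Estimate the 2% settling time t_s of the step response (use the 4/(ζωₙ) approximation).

Comparing s^2 + 8s + 80 to s^2 + 2ζωₙs + ωₙ²: ωₙ = √80 ≈ 8.944 rad/s and ζ = 8/(2·√80) ≈ 0.4472.
ζωₙ = 8/2 = 4, so t_s ≈ 4/(ζωₙ) = 4/4 = 1 s.

t_s ≈ 1 s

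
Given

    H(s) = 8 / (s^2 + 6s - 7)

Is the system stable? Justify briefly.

The denominator s^2 + 6s - 7 factors as (s + 7)(s - 1), giving poles at s = -7, 1.
Since the pole(s) at s = 1 lie in the right half-plane, the system is unstable.

unstable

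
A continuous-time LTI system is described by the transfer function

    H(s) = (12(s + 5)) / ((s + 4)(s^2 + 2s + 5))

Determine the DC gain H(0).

At s = 0 each factor (s + a) contributes a and each (s^2 + bs + c) contributes c.
H(0) = 12·(5) / ((4) · (5)) = 60/20 = 3.

H(0) = 3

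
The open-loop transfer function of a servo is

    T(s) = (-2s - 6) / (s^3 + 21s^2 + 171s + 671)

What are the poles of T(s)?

s = -5 + 6j, -5 - 6j, -11

The poles are the roots of the denominator s^3 + 21s^2 + 171s + 671 = 0.
Trying s = -11: the polynomial evaluates to 0, so (s + 11) is a factor.
Dividing out leaves s^2 + 10s + 61 = 0.
The quadratic formula then gives s = -5 ± 6j.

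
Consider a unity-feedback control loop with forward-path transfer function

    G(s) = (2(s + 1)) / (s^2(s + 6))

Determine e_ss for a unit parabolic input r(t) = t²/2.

G(s) has 2 poles at the origin.
This is a Type 2 system. Ka = lim_{s→0} s^2·G(s) = 2/6 = 1/3.
e_ss = 1/Ka = 1/(1/3) = 3.

e_ss = 3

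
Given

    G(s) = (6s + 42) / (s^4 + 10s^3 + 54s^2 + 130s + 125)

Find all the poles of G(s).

The poles are the roots of the denominator s^4 + 10s^3 + 54s^2 + 130s + 125 = 0.
No real roots exist; factor into two real quadratics: (s^2 + 6s + 25)(s^2 + 4s + 5) = 0.
Each quadratic gives a conjugate pair via the quadratic formula.

s = -3 + 4j, -3 - 4j, -2 + j, -2 - j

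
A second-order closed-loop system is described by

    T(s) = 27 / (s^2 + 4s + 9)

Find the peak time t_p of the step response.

Comparing s^2 + 4s + 9 to s^2 + 2ζωₙs + ωₙ²: ωₙ = 3 rad/s and ζ = 4/(2·3) ≈ 0.6667.
ζωₙ = 4/2 = 2, so ω_d = ωₙ√(1−ζ²) = √(ωₙ² − (ζωₙ)²) = √(9 − 2²) = √5 ≈ 2.236 rad/s.
t_p = π/ω_d = π/2.236 ≈ 1.405 s.

t_p ≈ 1.405 s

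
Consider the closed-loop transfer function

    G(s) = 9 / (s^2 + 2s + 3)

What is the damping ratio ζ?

Compare the denominator to the standard form s^2 + 2ζωₙs + ωₙ².
ωₙ² = 3, so ωₙ = √3 ≈ 1.732 rad/s.
2ζωₙ = 2, so ζ = 2/(2·√3) ≈ 0.5774.
With ζ = 0.5774 the response is underdamped.

ζ ≈ 0.5774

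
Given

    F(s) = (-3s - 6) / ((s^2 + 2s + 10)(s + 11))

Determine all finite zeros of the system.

s = -2

Set the numerator to zero: -3s - 6 = 0, i.e. -3·(s + 2) = 0.
So s = -2.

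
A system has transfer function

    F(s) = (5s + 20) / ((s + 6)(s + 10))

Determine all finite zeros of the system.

s = -4

Set the numerator to zero: 5s + 20 = 0, i.e. 5·(s + 4) = 0.
So s = -4.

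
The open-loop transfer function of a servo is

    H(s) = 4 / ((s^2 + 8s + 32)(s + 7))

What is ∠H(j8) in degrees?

At s = j8: numerator = 4, denominator = -736 + j192.
∠H = ∠num − ∠den = 0° − (165.38°) = -165.4°.

∠H(j8) ≈ -165.4°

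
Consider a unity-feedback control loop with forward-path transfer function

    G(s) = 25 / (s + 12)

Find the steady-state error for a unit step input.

e_ss = 0.3243

G(s) has no poles at the origin.
This is a Type 0 system. Kp = lim_{s→0} G(s) = 25/12.
e_ss = 1/(1 + Kp) = 1/(1 + 25/12) = 12/37 ≈ 0.3243.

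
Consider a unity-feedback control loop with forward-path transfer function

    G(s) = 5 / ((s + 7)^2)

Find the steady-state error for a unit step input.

G(s) has no poles at the origin.
This is a Type 0 system. Kp = lim_{s→0} G(s) = 5/49.
e_ss = 1/(1 + Kp) = 1/(1 + 5/49) = 49/54 ≈ 0.9074.

e_ss = 0.9074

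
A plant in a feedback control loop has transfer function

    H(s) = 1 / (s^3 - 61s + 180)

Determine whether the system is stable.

The denominator s^3 - 61s + 180 factors as (s - 5)(s + 9)(s - 4), giving poles at s = 5, -9, 4.
Since the pole(s) at s = 5, 4 lie in the right half-plane, the system is unstable.

unstable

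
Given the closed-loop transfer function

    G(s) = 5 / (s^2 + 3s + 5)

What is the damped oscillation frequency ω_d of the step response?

ω_d ≈ 1.658 rad/s

Comparing s^2 + 3s + 5 to s^2 + 2ζωₙs + ωₙ²: ωₙ = √5 ≈ 2.236 rad/s and ζ = 3/(2·√5) ≈ 0.6708.
ζωₙ = 3/2 = 1.5, so ω_d = ωₙ√(1−ζ²) = √(ωₙ² − (ζωₙ)²) = √(5 − 1.5²) = √2.75 ≈ 1.658 rad/s.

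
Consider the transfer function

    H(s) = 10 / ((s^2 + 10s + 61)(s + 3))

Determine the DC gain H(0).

At s = 0 each factor (s + a) contributes a and each (s^2 + bs + c) contributes c.
H(0) = 10·1 / ((61) · (3)) = 10/183 = 10/183.

H(0) = 10/183 ≈ 0.05464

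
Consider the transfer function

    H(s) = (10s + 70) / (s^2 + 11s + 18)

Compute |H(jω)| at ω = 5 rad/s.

Substitute s = j5: numerator = 70 + j50, denominator = -7 + j55.
|H(j5)| = |70 + j50| / |-7 + j55| = 86.023 / 55.444 ≈ 1.552.

|H(j5)| ≈ 1.552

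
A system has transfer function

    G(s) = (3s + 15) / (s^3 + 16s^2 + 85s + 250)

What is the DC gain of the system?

Set s = 0: G(0) = (15) / (250) = 3/50.

G(0) = 3/50 ≈ 0.06000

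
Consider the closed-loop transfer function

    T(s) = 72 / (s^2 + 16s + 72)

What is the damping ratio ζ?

ζ ≈ 0.9428

Compare the denominator to the standard form s^2 + 2ζωₙs + ωₙ².
ωₙ² = 72, so ωₙ = √72 ≈ 8.485 rad/s.
2ζωₙ = 16, so ζ = 16/(2·√72) ≈ 0.9428.
With ζ = 0.9428 the response is underdamped.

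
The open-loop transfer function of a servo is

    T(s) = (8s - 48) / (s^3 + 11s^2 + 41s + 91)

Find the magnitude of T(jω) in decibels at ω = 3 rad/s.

Substitute s = j3: numerator = -48 + j24, denominator = -8 + j96.
|T(j3)| = |-48 + j24| / |-8 + j96| = 53.666 / 96.333 ≈ 0.5571.
In decibels: 20·log₁₀(0.5571) ≈ -5.08 dB.

|T(j3)|_dB ≈ -5.08 dB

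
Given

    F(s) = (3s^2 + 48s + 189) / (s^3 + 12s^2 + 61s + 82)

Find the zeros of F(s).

s = -9, -7

Set the numerator to zero: 3s^2 + 48s + 189 = 0, i.e. 3·(s^2 + 16s + 63) = 0.
Factoring: (s + 9)(s + 7) = 0.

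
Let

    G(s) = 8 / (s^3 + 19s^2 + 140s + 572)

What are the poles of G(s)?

The poles are the roots of the denominator s^3 + 19s^2 + 140s + 572 = 0.
Trying s = -11: the polynomial evaluates to 0, so (s + 11) is a factor.
Dividing out leaves s^2 + 8s + 52 = 0.
The quadratic formula then gives s = -4 ± 6j.

s = -4 + 6j, -4 - 6j, -11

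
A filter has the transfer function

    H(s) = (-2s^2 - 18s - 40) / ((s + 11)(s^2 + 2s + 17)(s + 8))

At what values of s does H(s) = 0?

Set the numerator to zero: -2s^2 - 18s - 40 = 0, i.e. -2·(s^2 + 9s + 20) = 0.
Factoring: (s + 4)(s + 5) = 0.

s = -4, -5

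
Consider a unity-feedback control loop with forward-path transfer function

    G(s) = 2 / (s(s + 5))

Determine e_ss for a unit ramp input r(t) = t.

e_ss = 2.500

G(s) has one pole at the origin.
This is a Type 1 system. Kv = lim_{s→0} s·G(s) = 2/5.
e_ss = 1/Kv = 1/(2/5) = 5/2 ≈ 2.500.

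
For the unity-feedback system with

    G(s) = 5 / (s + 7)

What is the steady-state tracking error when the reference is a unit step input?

G(s) has no poles at the origin.
This is a Type 0 system. Kp = lim_{s→0} G(s) = 5/7.
e_ss = 1/(1 + Kp) = 1/(1 + 5/7) = 7/12 ≈ 0.5833.

e_ss = 0.5833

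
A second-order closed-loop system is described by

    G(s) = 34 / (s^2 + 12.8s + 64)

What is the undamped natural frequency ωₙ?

ωₙ = 8 rad/s

Compare the denominator to the standard form s^2 + 2ζωₙs + ωₙ².
ωₙ² = 64, so ωₙ = 8 rad/s.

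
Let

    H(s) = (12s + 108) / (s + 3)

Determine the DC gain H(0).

H(0) = 36

Set s = 0: H(0) = (108) / (3) = 36.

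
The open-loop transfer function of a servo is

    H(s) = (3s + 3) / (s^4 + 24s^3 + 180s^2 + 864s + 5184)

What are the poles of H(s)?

s = 6j, -6j, -12, -12

The poles are the roots of the denominator s^4 + 24s^3 + 180s^2 + 864s + 5184 = 0.
Trying s = -12: the polynomial evaluates to 0, so (s + 12) is a factor.
Dividing out leaves s^3 + 12s^2 + 36s + 432 = 0.
This factors further as (s^2 + 36)(s + 12) = 0.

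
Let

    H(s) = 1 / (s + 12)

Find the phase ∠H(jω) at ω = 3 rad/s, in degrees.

At s = j3: numerator = 1, denominator = 12 + j3.
∠H = ∠num − ∠den = 0° − (14.036°) = -14.04°.

∠H(j3) ≈ -14.04°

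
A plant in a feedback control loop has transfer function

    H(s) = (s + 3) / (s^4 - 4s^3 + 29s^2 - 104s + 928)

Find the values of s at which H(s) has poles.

The poles are the roots of the denominator s^4 - 4s^3 + 29s^2 - 104s + 928 = 0.
No real roots exist; factor into two real quadratics: (s^2 - 8s + 32)(s^2 + 4s + 29) = 0.
Each quadratic gives a conjugate pair via the quadratic formula.

s = 4 ± 4j, -2 ± 5j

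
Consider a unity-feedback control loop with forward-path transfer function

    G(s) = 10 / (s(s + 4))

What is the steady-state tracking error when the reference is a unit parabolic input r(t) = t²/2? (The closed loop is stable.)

e_ss = ∞

G(s) has one pole at the origin.
This is a Type 1 system; Ka = lim_{s→0} s^2·G(s) = 0, so the steady-state error for a parabola input is infinite.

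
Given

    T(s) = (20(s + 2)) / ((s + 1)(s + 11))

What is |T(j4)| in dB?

Substitute s = j4: numerator = 40 + j80, denominator = -5 + j48.
|T(j4)| = |40 + j80| / |-5 + j48| = 89.443 / 48.260 ≈ 1.853.
In decibels: 20·log₁₀(1.853) ≈ 5.36 dB.

|T(j4)|_dB ≈ 5.36 dB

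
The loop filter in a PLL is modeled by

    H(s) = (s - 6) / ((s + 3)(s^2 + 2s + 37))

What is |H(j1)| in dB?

Substitute s = j1: numerator = -6 + j1, denominator = 106 + j42.
|H(j1)| = |-6 + j1| / |106 + j42| = 6.0828 / 114.02 ≈ 0.05335.
In decibels: 20·log₁₀(0.05335) ≈ -25.5 dB.

|H(j1)|_dB ≈ -25.5 dB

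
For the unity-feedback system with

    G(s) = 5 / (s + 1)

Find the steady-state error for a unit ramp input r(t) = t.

G(s) has no poles at the origin.
This is a Type 0 system; Kv = lim_{s→0} s·G(s) = 0, so the steady-state error for a ramp input is infinite.

e_ss = ∞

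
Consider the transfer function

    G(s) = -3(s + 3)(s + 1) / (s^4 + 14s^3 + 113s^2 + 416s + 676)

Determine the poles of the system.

The poles are the roots of the denominator s^4 + 14s^3 + 113s^2 + 416s + 676 = 0.
No real roots exist; factor into two real quadratics: (s^2 + 8s + 52)(s^2 + 6s + 13) = 0.
Each quadratic gives a conjugate pair via the quadratic formula.

s = -4 + 6j, -4 - 6j, -3 + 2j, -3 - 2j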